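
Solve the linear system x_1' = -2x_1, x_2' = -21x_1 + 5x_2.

Coefficient matrix A = [[-2, 0], [-21, 5]].
Characteristic polynomial det(A - λI) = λ^2 - 3λ - 10 = 0.
Eigenvalues λ = 5, -2.
For λ=5: (A-λI) row 1 is [-7, 0], so an eigenvector is (0, -1).
For λ=-2: (A-λI) row 2 is [-21, 7], so an eigenvector is (-1, -3).
General solution: K_1e^(5t)(0,-1) + K_2e^(-2t)(-1,-3).

x_1(t) = -K_2e^(-2t), x_2(t) = -K_1e^(5t) - 3K_2e^(-2t)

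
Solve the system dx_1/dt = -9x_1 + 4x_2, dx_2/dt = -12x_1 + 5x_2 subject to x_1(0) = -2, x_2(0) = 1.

x_1(t) = 8e^(-t) - 10e^(-3t), x_2(t) = 16e^(-t) - 15e^(-3t)

Coefficient matrix A = [[-9, 4], [-12, 5]].
Characteristic polynomial det(A - λI) = λ^2 + 4λ + 3 = 0.
Eigenvalues λ = -1, -3.
For λ=-1: (A-λI) row 1 is [-8, 4], so an eigenvector is (-1, -2).
For λ=-3: (A-λI) row 1 is [-6, 4], so an eigenvector is (2, 3).
General solution: C_1e^(-t)(-1,-2) + C_2e^(-3t)(2,3).
Applying x_1(0)=-2, x_2(0)=1 gives C_1=-8, C_2=-5.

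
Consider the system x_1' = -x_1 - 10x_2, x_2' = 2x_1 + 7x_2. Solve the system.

x_1(t) = -2C_1e^(3t)sin(2t) + C_1e^(3t)cos(2t) + C_2e^(3t)sin(2t) + 2C_2e^(3t)cos(2t), x_2(t) = C_1e^(3t)sin(2t) - C_2e^(3t)cos(2t)

Coefficient matrix A = [[-1, -10], [2, 7]].
Characteristic polynomial det(A - λI) = λ^2 - 6λ + 13 = 0.
Eigenvalues λ = 3 ± 2i (complex conjugate pair).
For λ=3+2i: an eigenvector is (1,0) - i(-2,1) = (1 + 2i, 0 - i).
A real fundamental pair from Re and Im of e^((3+2i)t)v: X_1 = e^(3t)(cos(2t)·(1,0) + sin(2t)·(-2,1)), X_2 = e^(3t)(sin(2t)·(1,0) - cos(2t)·(-2,1)).
General solution: C_1X_1 + C_2X_2.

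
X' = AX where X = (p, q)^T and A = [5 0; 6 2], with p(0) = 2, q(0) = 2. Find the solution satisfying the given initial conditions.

p(t) = 2e^(5t), q(t) = 4e^(5t) - 2e^(2t)

Coefficient matrix A = [[5, 0], [6, 2]].
Characteristic polynomial det(A - λI) = λ^2 - 7λ + 10 = 0.
Eigenvalues λ = 2, 5.
For λ=2: (A-λI) row 1 is [3, 0], so an eigenvector is (0, 1).
For λ=5: (A-λI) row 2 is [6, -3], so an eigenvector is (-1, -2).
General solution: K_1e^(2t)(0,1) + K_2e^(5t)(-1,-2).
Applying p(0)=2, q(0)=2 gives K_1=-2, K_2=-2.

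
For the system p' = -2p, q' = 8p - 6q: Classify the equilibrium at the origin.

A = [[-2,0],[8,-6]]; det(A-λI) = λ^2 + 8λ + 12.
λ = -6, -2: both negative.

stable node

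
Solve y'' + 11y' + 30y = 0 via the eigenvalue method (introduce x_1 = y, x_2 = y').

Let x_1 = y, x_2 = y'. Then x_1' = x_2 and x_2' = -30x_1 - 11x_2.
A = [[0,1],[-30,-11]]; det(A-λI) = λ^2 + 11λ + 30.
Eigenvalues λ = -6, -5 with eigenvectors (1,-6), (1,-5).

y(t) = c_1e^(-6t) + c_2e^(-5t)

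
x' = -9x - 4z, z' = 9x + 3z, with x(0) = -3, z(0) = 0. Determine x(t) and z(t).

x(t) = 18te^(-3t) - 3e^(-3t), z(t) = -27te^(-3t)

Coefficient matrix A = [[-9, -4], [9, 3]].
Characteristic polynomial det(A - λI) = λ^2 + 6λ + 9 = 0.
Single eigenvalue λ = -3 with algebraic multiplicity 2.
Eigenvector v = (2,-3); generalized eigenvector w with (A-λI)w=v is (-1,1).
General solution: e^(-3t)[K_1·v + K_2·(t·v + w)].
Applying x(0)=-3, z(0)=0 gives K_1=3, K_2=9.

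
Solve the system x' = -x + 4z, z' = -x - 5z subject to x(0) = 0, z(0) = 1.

x(t) = 4te^(-3t), z(t) = -2te^(-3t) + e^(-3t)

Coefficient matrix A = [[-1, 4], [-1, -5]].
Characteristic polynomial det(A - λI) = λ^2 + 6λ + 9 = 0.
Single eigenvalue λ = -3 with algebraic multiplicity 2.
Eigenvector v = (-2,1); generalized eigenvector w with (A-λI)w=v is (1,-1).
General solution: e^(-3t)[K_1·v + K_2·(t·v + w)].
Applying x(0)=0, z(0)=1 gives K_1=-1, K_2=-2.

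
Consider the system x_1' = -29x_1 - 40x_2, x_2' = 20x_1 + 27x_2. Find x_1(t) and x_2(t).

Coefficient matrix A = [[-29, -40], [20, 27]].
Characteristic polynomial det(A - λI) = λ^2 + 2λ + 17 = 0.
Eigenvalues λ = -1 ± 4i (complex conjugate pair).
For λ=-1+4i: an eigenvector is (-3,2) - i(1,-1) = (-3 - i, 2 + i).
A real fundamental pair from Re and Im of e^((-1+4i)t)v: X_1 = e^(-t)(cos(4t)·(-3,2) + sin(4t)·(1,-1)), X_2 = e^(-t)(sin(4t)·(-3,2) - cos(4t)·(1,-1)).
General solution: c_1X_1 + c_2X_2.

x_1(t) = c_1e^(-t)sin(4t) - 3c_1e^(-t)cos(4t) - 3c_2e^(-t)sin(4t) - c_2e^(-t)cos(4t), x_2(t) = -c_1e^(-t)sin(4t) + 2c_1e^(-t)cos(4t) + 2c_2e^(-t)sin(4t) + c_2e^(-t)cos(4t)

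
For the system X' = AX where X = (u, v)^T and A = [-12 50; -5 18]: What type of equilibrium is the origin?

unstable spiral

A = [[-12,50],[-5,18]]; det(A-λI) = λ^2 - 6λ + 34.
λ = 3 ± 5i: positive real part.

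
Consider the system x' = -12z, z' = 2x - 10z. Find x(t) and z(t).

Coefficient matrix A = [[0, -12], [2, -10]].
Characteristic polynomial det(A - λI) = λ^2 + 10λ + 24 = 0.
Eigenvalues λ = -4, -6.
For λ=-4: (A-λI) row 1 is [4, -12], so an eigenvector is (3, 1).
For λ=-6: (A-λI) row 1 is [6, -12], so an eigenvector is (2, 1).
General solution: K_1e^(-4t)(3,1) + K_2e^(-6t)(2,1).

x(t) = 3K_1e^(-4t) + 2K_2e^(-6t), z(t) = K_1e^(-4t) + K_2e^(-6t)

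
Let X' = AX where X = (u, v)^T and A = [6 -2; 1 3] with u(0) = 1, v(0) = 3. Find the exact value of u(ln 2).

A = [[6,-2],[1,3]]; eigenvalues λ = 5, 4.
Eigenvectors: (-2,-1) for λ=5, (1,1) for λ=4.
From the initial condition, c_1 = 2, c_2 = 5.
u(ln 2) = (2)(2^5)(-2) + (5)(2^4)(1) = -48.

-48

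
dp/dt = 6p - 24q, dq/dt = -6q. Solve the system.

p(t) = -2C_1e^(-6t) - C_2e^(6t), q(t) = -C_1e^(-6t)

Coefficient matrix A = [[6, -24], [0, -6]].
Characteristic polynomial det(A - λI) = λ^2 - 36 = 0.
Eigenvalues λ = -6, 6.
For λ=-6: (A-λI) row 1 is [12, -24], so an eigenvector is (-2, -1).
For λ=6: (A-λI) row 1 is [0, -24], so an eigenvector is (-1, 0).
General solution: C_1e^(-6t)(-2,-1) + C_2e^(6t)(-1,0).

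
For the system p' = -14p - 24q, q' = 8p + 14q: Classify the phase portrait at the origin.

saddle

A = [[-14,-24],[8,14]]; det(A-λI) = λ^2 - 4.
λ = 2, -2: opposite signs.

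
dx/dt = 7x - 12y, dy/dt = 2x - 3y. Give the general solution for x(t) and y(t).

x(t) = -2C_1e^(t) + 3C_2e^(3t), y(t) = -C_1e^(t) + C_2e^(3t)

Coefficient matrix A = [[7, -12], [2, -3]].
Characteristic polynomial det(A - λI) = λ^2 - 4λ + 3 = 0.
Eigenvalues λ = 1, 3.
For λ=1: (A-λI) row 1 is [6, -12], so an eigenvector is (-2, -1).
For λ=3: (A-λI) row 1 is [4, -12], so an eigenvector is (3, 1).
General solution: C_1e^(t)(-2,-1) + C_2e^(3t)(3,1).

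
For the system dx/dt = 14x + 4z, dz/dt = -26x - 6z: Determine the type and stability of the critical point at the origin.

A = [[14,4],[-26,-6]]; det(A-λI) = λ^2 - 8λ + 20.
λ = 4 ± 2i: positive real part.

unstable spiral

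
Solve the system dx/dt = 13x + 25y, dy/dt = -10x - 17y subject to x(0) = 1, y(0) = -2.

Coefficient matrix A = [[13, 25], [-10, -17]].
Characteristic polynomial det(A - λI) = λ^2 + 4λ + 29 = 0.
Eigenvalues λ = -2 ± 5i (complex conjugate pair).
For λ=-2+5i: an eigenvector is (-2,1) - i(-1,1) = (-2 + i, 1 - i).
A real fundamental pair from Re and Im of e^((-2+5i)t)v: X_1 = e^(-2t)(cos(5t)·(-2,1) + sin(5t)·(-1,1)), X_2 = e^(-2t)(sin(5t)·(-2,1) - cos(5t)·(-1,1)).
General solution: K_1X_1 + K_2X_2.
Applying x(0)=1, y(0)=-2 gives K_1=1, K_2=3.

x(t) = -7e^(-2t)sin(5t) + e^(-2t)cos(5t), y(t) = 4e^(-2t)sin(5t) - 2e^(-2t)cos(5t)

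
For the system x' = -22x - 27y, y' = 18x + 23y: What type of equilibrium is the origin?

saddle

A = [[-22,-27],[18,23]]; det(A-λI) = λ^2 - λ - 20.
λ = 5, -4: opposite signs.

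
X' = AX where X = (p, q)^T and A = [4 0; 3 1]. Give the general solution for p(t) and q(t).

Coefficient matrix A = [[4, 0], [3, 1]].
Characteristic polynomial det(A - λI) = λ^2 - 5λ + 4 = 0.
Eigenvalues λ = 4, 1.
For λ=4: (A-λI) row 2 is [3, -3], so an eigenvector is (1, 1).
For λ=1: (A-λI) row 1 is [3, 0], so an eigenvector is (0, -1).
General solution: C_1e^(4t)(1,1) + C_2e^(t)(0,-1).

p(t) = C_1e^(4t), q(t) = C_1e^(4t) - C_2e^(t)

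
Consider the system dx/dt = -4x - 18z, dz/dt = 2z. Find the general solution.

x(t) = -3C_1e^(2t) - C_2e^(-4t), z(t) = C_1e^(2t)

Coefficient matrix A = [[-4, -18], [0, 2]].
Characteristic polynomial det(A - λI) = λ^2 + 2λ - 8 = 0.
Eigenvalues λ = 2, -4.
For λ=2: (A-λI) row 1 is [-6, -18], so an eigenvector is (-3, 1).
For λ=-4: (A-λI) row 1 is [0, -18], so an eigenvector is (-1, 0).
General solution: C_1e^(2t)(-3,1) + C_2e^(-4t)(-1,0).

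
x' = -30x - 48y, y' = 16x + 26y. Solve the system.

x(t) = 2K_1e^(-6t) + 3K_2e^(2t), y(t) = -K_1e^(-6t) - 2K_2e^(2t)

Coefficient matrix A = [[-30, -48], [16, 26]].
Characteristic polynomial det(A - λI) = λ^2 + 4λ - 12 = 0.
Eigenvalues λ = -6, 2.
For λ=-6: (A-λI) row 1 is [-24, -48], so an eigenvector is (2, -1).
For λ=2: (A-λI) row 1 is [-32, -48], so an eigenvector is (3, -2).
General solution: K_1e^(-6t)(2,-1) + K_2e^(2t)(3,-2).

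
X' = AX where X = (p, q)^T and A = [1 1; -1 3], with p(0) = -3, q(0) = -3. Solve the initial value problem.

p(t) = -3e^(2t), q(t) = -3e^(2t)

Coefficient matrix A = [[1, 1], [-1, 3]].
Characteristic polynomial det(A - λI) = λ^2 - 4λ + 4 = 0.
Single eigenvalue λ = 2 with algebraic multiplicity 2.
Eigenvector v = (1,1); generalized eigenvector w with (A-λI)w=v is (-1,0).
General solution: e^(2t)[c_1·v + c_2·(t·v + w)].
Applying p(0)=-3, q(0)=-3 gives c_1=-3, c_2=0.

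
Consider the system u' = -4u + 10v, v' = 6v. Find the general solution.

u(t) = -c_1e^(-4t) + c_2e^(6t), v(t) = c_2e^(6t)

Coefficient matrix A = [[-4, 10], [0, 6]].
Characteristic polynomial det(A - λI) = λ^2 - 2λ - 24 = 0.
Eigenvalues λ = -4, 6.
For λ=-4: (A-λI) row 1 is [0, 10], so an eigenvector is (-1, 0).
For λ=6: (A-λI) row 1 is [-10, 10], so an eigenvector is (1, 1).
General solution: c_1e^(-4t)(-1,0) + c_2e^(6t)(1,1).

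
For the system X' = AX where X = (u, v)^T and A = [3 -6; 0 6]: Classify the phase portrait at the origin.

A = [[3,-6],[0,6]]; det(A-λI) = λ^2 - 9λ + 18.
λ = 3, 6: both positive.

unstable node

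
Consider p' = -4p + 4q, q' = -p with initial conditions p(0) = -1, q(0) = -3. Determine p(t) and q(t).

Coefficient matrix A = [[-4, 4], [-1, 0]].
Characteristic polynomial det(A - λI) = λ^2 + 4λ + 4 = 0.
Single eigenvalue λ = -2 with algebraic multiplicity 2.
Eigenvector v = (2,1); generalized eigenvector w with (A-λI)w=v is (-3,-1).
General solution: e^(-2t)[K_1·v + K_2·(t·v + w)].
Applying p(0)=-1, q(0)=-3 gives K_1=-8, K_2=-5.

p(t) = -10te^(-2t) - e^(-2t), q(t) = -5te^(-2t) - 3e^(-2t)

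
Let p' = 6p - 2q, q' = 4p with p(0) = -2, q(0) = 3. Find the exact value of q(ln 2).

A = [[6,-2],[4,0]]; eigenvalues λ = 4, 2.
Eigenvectors: (1,1) for λ=4, (-1,-2) for λ=2.
From the initial condition, c_1 = -7, c_2 = -5.
q(ln 2) = (-7)(2^4)(1) + (-5)(2^2)(-2) = -72.

-72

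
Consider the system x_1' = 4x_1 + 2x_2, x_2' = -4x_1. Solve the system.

Coefficient matrix A = [[4, 2], [-4, 0]].
Characteristic polynomial det(A - λI) = λ^2 - 4λ + 8 = 0.
Eigenvalues λ = 2 ± 2i (complex conjugate pair).
For λ=2+2i: an eigenvector is (-1,1) - i(0,1) = (-1, 1 - i).
A real fundamental pair from Re and Im of e^((2+2i)t)v: X_1 = e^(2t)(cos(2t)·(-1,1) + sin(2t)·(0,1)), X_2 = e^(2t)(sin(2t)·(-1,1) - cos(2t)·(0,1)).
General solution: C_1X_1 + C_2X_2.

x_1(t) = -C_1e^(2t)cos(2t) - C_2e^(2t)sin(2t), x_2(t) = C_1e^(2t)sin(2t) + C_1e^(2t)cos(2t) + C_2e^(2t)sin(2t) - C_2e^(2t)cos(2t)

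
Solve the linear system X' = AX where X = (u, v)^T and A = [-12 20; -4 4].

u(t) = -K_1e^(-4t)sin(4t) - 2K_1e^(-4t)cos(4t) - 2K_2e^(-4t)sin(4t) + K_2e^(-4t)cos(4t), v(t) = -K_1e^(-4t)cos(4t) - K_2e^(-4t)sin(4t)

Coefficient matrix A = [[-12, 20], [-4, 4]].
Characteristic polynomial det(A - λI) = λ^2 + 8λ + 32 = 0.
Eigenvalues λ = -4 ± 4i (complex conjugate pair).
For λ=-4+4i: an eigenvector is (-2,-1) - i(-1,0) = (-2 + i, -1).
A real fundamental pair from Re and Im of e^((-4+4i)t)v: X_1 = e^(-4t)(cos(4t)·(-2,-1) + sin(4t)·(-1,0)), X_2 = e^(-4t)(sin(4t)·(-2,-1) - cos(4t)·(-1,0)).
General solution: K_1X_1 + K_2X_2.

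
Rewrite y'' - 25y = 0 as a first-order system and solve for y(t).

y(t) = c_1e^(5t) + c_2e^(-5t)

Let x_1 = y, x_2 = y'. Then x_1' = x_2 and x_2' = 25x_1.
A = [[0,1],[25,0]]; det(A-λI) = λ^2 - 25.
Eigenvalues λ = 5, -5 with eigenvectors (1,5), (1,-5).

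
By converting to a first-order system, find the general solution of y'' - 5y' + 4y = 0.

Let x_1 = y, x_2 = y'. Then x_1' = x_2 and x_2' = -4x_1 + 5x_2.
A = [[0,1],[-4,5]]; det(A-λI) = λ^2 - 5λ + 4.
Eigenvalues λ = 4, 1 with eigenvectors (1,4), (1,1).

y(t) = c_1e^(4t) + c_2e^(t)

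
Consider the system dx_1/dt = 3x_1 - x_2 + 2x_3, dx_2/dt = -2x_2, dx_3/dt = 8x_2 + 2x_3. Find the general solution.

Coefficient matrix A = [[3, -1, 2], [0, -2, 0], [0, 8, 2]].
det(A - λI) = 0 gives eigenvalues λ = 3, -2, 2.
For λ=3: eigenvector (1,0,0).
For λ=-2: eigenvector (1,1,-2).
For λ=2: eigenvector (-2,0,1).
General solution: K_1e^(3t)(1,0,0) + K_2e^(-2t)(1,1,-2) + K_3e^(2t)(-2,0,1).

x_1(t) = K_1e^(3t) + K_2e^(-2t) - 2K_3e^(2t), x_2(t) = K_2e^(-2t), x_3(t) = -2K_2e^(-2t) + K_3e^(2t)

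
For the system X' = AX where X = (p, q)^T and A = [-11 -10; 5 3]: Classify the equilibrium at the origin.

stable spiral

A = [[-11,-10],[5,3]]; det(A-λI) = λ^2 + 8λ + 17.
λ = -4 ± i: negative real part.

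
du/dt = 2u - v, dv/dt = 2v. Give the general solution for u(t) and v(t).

u(t) = K_1e^(2t) + K_2te^(2t) - 2K_2e^(2t), v(t) = -K_2e^(2t)

Coefficient matrix A = [[2, -1], [0, 2]].
Characteristic polynomial det(A - λI) = λ^2 - 4λ + 4 = 0.
Single eigenvalue λ = 2 with algebraic multiplicity 2.
Eigenvector v = (1,0); generalized eigenvector w with (A-λI)w=v is (-2,-1).
General solution: e^(2t)[K_1·v + K_2·(t·v + w)].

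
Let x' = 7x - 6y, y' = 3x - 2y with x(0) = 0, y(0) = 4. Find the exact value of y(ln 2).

A = [[7,-6],[3,-2]]; eigenvalues λ = 4, 1.
Eigenvectors: (2,1) for λ=4, (-1,-1) for λ=1.
From the initial condition, c_1 = -4, c_2 = -8.
y(ln 2) = (-4)(2^4)(1) + (-8)(2^1)(-1) = -48.

-48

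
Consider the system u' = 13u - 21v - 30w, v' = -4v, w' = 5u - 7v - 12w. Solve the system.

u(t) = 3K_1e^(3t) + 3K_2e^(-4t) + 2K_3e^(-2t), v(t) = K_2e^(-4t), w(t) = K_1e^(3t) + K_2e^(-4t) + K_3e^(-2t)

Coefficient matrix A = [[13, -21, -30], [0, -4, 0], [5, -7, -12]].
det(A - λI) = 0 gives eigenvalues λ = 3, -4, -2.
For λ=3: eigenvector (3,0,1).
For λ=-4: eigenvector (3,1,1).
For λ=-2: eigenvector (2,0,1).
General solution: K_1e^(3t)(3,0,1) + K_2e^(-4t)(3,1,1) + K_3e^(-2t)(2,0,1).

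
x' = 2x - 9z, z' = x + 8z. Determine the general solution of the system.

x(t) = -3c_1e^(5t) - 3c_2te^(5t) + c_2e^(5t), z(t) = c_1e^(5t) + c_2te^(5t)

Coefficient matrix A = [[2, -9], [1, 8]].
Characteristic polynomial det(A - λI) = λ^2 - 10λ + 25 = 0.
Single eigenvalue λ = 5 with algebraic multiplicity 2.
Eigenvector v = (-3,1); generalized eigenvector w with (A-λI)w=v is (1,0).
General solution: e^(5t)[c_1·v + c_2·(t·v + w)].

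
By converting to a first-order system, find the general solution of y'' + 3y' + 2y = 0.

Let x_1 = y, x_2 = y'. Then x_1' = x_2 and x_2' = -2x_1 - 3x_2.
A = [[0,1],[-2,-3]]; det(A-λI) = λ^2 + 3λ + 2.
Eigenvalues λ = -2, -1 with eigenvectors (1,-2), (1,-1).

y(t) = C_1e^(-2t) + C_2e^(-t)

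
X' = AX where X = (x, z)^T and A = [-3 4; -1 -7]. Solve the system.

Coefficient matrix A = [[-3, 4], [-1, -7]].
Characteristic polynomial det(A - λI) = λ^2 + 10λ + 25 = 0.
Single eigenvalue λ = -5 with algebraic multiplicity 2.
Eigenvector v = (-2,1); generalized eigenvector w with (A-λI)w=v is (3,-2).
General solution: e^(-5t)[C_1·v + C_2·(t·v + w)].

x(t) = -2C_1e^(-5t) - 2C_2te^(-5t) + 3C_2e^(-5t), z(t) = C_1e^(-5t) + C_2te^(-5t) - 2C_2e^(-5t)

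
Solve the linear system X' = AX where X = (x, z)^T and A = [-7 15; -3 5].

Coefficient matrix A = [[-7, 15], [-3, 5]].
Characteristic polynomial det(A - λI) = λ^2 + 2λ + 10 = 0.
Eigenvalues λ = -1 ± 3i (complex conjugate pair).
For λ=-1+3i: an eigenvector is (-1,0) - i(2,1) = (-1 - 2i, 0 - i).
A real fundamental pair from Re and Im of e^((-1+3i)t)v: X_1 = e^(-t)(cos(3t)·(-1,0) + sin(3t)·(2,1)), X_2 = e^(-t)(sin(3t)·(-1,0) - cos(3t)·(2,1)).
General solution: K_1X_1 + K_2X_2.

x(t) = 2K_1e^(-t)sin(3t) - K_1e^(-t)cos(3t) - K_2e^(-t)sin(3t) - 2K_2e^(-t)cos(3t), z(t) = K_1e^(-t)sin(3t) - K_2e^(-t)cos(3t)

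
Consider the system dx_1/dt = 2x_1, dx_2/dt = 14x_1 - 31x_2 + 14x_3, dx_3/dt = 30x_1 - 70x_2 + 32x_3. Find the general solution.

x_1(t) = -C_3e^(2t), x_2(t) = 2C_1e^(4t) + C_2e^(-3t), x_3(t) = 5C_1e^(4t) + 2C_2e^(-3t) + C_3e^(2t)

Coefficient matrix A = [[2, 0, 0], [14, -31, 14], [30, -70, 32]].
det(A - λI) = 0 gives eigenvalues λ = 4, -3, 2.
For λ=4: eigenvector (0,2,5).
For λ=-3: eigenvector (0,1,2).
For λ=2: eigenvector (-1,0,1).
General solution: C_1e^(4t)(0,2,5) + C_2e^(-3t)(0,1,2) + C_3e^(2t)(-1,0,1).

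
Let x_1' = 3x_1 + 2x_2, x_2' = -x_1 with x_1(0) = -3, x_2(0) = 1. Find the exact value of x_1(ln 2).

-14

A = [[3,2],[-1,0]]; eigenvalues λ = 2, 1.
Eigenvectors: (-2,1) for λ=2, (1,-1) for λ=1.
From the initial condition, c_1 = 2, c_2 = 1.
x_1(ln 2) = (2)(2^2)(-2) + (1)(2^1)(1) = -14.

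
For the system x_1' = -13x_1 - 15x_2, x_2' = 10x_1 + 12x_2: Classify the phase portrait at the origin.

saddle

A = [[-13,-15],[10,12]]; det(A-λI) = λ^2 + λ - 6.
λ = -3, 2: opposite signs.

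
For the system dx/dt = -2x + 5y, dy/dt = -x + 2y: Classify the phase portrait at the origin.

center

A = [[-2,5],[-1,2]]; det(A-λI) = λ^2 + 1.
λ = 0 ± i: zero real part.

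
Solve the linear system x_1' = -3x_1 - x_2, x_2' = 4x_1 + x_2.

x_1(t) = -c_1e^(-t) - c_2te^(-t) + 2c_2e^(-t), x_2(t) = 2c_1e^(-t) + 2c_2te^(-t) - 3c_2e^(-t)

Coefficient matrix A = [[-3, -1], [4, 1]].
Characteristic polynomial det(A - λI) = λ^2 + 2λ + 1 = 0.
Single eigenvalue λ = -1 with algebraic multiplicity 2.
Eigenvector v = (-1,2); generalized eigenvector w with (A-λI)w=v is (2,-3).
General solution: e^(-t)[c_1·v + c_2·(t·v + w)].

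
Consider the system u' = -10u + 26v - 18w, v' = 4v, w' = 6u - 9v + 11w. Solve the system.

Coefficient matrix A = [[-10, 26, -18], [0, 4, 0], [6, -9, 11]].
det(A - λI) = 0 gives eigenvalues λ = -1, 4, 2.
For λ=-1: eigenvector (2,0,-1).
For λ=4: eigenvector (-2,1,3).
For λ=2: eigenvector (3,0,-2).
General solution: c_1e^(-t)(2,0,-1) + c_2e^(4t)(-2,1,3) + c_3e^(2t)(3,0,-2).

u(t) = 2c_1e^(-t) - 2c_2e^(4t) + 3c_3e^(2t), v(t) = c_2e^(4t), w(t) = -c_1e^(-t) + 3c_2e^(4t) - 2c_3e^(2t)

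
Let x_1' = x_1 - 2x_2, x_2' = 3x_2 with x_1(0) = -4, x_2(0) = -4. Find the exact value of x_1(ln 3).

A = [[1,-2],[0,3]]; eigenvalues λ = 3, 1.
Eigenvectors: (1,-1) for λ=3, (1,0) for λ=1.
From the initial condition, c_1 = 4, c_2 = -8.
x_1(ln 3) = (4)(3^3)(1) + (-8)(3^1)(1) = 84.

84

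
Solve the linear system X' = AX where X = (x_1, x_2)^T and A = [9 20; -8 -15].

x_1(t) = -C_1e^(-3t)sin(4t) - 2C_1e^(-3t)cos(4t) - 2C_2e^(-3t)sin(4t) + C_2e^(-3t)cos(4t), x_2(t) = C_1e^(-3t)sin(4t) + C_1e^(-3t)cos(4t) + C_2e^(-3t)sin(4t) - C_2e^(-3t)cos(4t)

Coefficient matrix A = [[9, 20], [-8, -15]].
Characteristic polynomial det(A - λI) = λ^2 + 6λ + 25 = 0.
Eigenvalues λ = -3 ± 4i (complex conjugate pair).
For λ=-3+4i: an eigenvector is (-2,1) - i(-1,1) = (-2 + i, 1 - i).
A real fundamental pair from Re and Im of e^((-3+4i)t)v: X_1 = e^(-3t)(cos(4t)·(-2,1) + sin(4t)·(-1,1)), X_2 = e^(-3t)(sin(4t)·(-2,1) - cos(4t)·(-1,1)).
General solution: C_1X_1 + C_2X_2.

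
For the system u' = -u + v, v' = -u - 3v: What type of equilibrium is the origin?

stable improper node

A = [[-1,1],[-1,-3]]; det(A-λI) = λ^2 + 4λ + 4.
repeated λ = -2 with a single eigenvector.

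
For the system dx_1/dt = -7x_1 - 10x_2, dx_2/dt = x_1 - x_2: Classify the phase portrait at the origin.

stable spiral

A = [[-7,-10],[1,-1]]; det(A-λI) = λ^2 + 8λ + 17.
λ = -4 ± i: negative real part.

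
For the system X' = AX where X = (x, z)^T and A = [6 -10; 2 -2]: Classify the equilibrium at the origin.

A = [[6,-10],[2,-2]]; det(A-λI) = λ^2 - 4λ + 8.
λ = 2 ± 2i: positive real part.

unstable spiral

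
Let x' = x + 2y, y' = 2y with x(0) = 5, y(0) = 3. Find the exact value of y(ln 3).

A = [[1,2],[0,2]]; eigenvalues λ = 2, 1.
Eigenvectors: (-2,-1) for λ=2, (1,0) for λ=1.
From the initial condition, c_1 = -3, c_2 = -1.
y(ln 3) = (-3)(3^2)(-1) + (-1)(3^1)(0) = 27.

27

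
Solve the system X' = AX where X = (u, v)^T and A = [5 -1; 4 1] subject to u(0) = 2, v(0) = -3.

Coefficient matrix A = [[5, -1], [4, 1]].
Characteristic polynomial det(A - λI) = λ^2 - 6λ + 9 = 0.
Single eigenvalue λ = 3 with algebraic multiplicity 2.
Eigenvector v = (1,2); generalized eigenvector w with (A-λI)w=v is (1,1).
General solution: e^(3t)[C_1·v + C_2·(t·v + w)].
Applying u(0)=2, v(0)=-3 gives C_1=-5, C_2=7.

u(t) = 7te^(3t) + 2e^(3t), v(t) = 14te^(3t) - 3e^(3t)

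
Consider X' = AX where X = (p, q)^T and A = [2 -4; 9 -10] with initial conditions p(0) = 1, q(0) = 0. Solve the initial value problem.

p(t) = 6te^(-4t) + e^(-4t), q(t) = 9te^(-4t)

Coefficient matrix A = [[2, -4], [9, -10]].
Characteristic polynomial det(A - λI) = λ^2 + 8λ + 16 = 0.
Single eigenvalue λ = -4 with algebraic multiplicity 2.
Eigenvector v = (2,3); generalized eigenvector w with (A-λI)w=v is (-1,-2).
General solution: e^(-4t)[c_1·v + c_2·(t·v + w)].
Applying p(0)=1, q(0)=0 gives c_1=2, c_2=3.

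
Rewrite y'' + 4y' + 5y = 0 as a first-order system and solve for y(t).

Let x_1 = y, x_2 = y'. Then x_1' = x_2 and x_2' = -5x_1 - 4x_2.
A = [[0,1],[-5,-4]]; det(A-λI) = λ^2 + 4λ + 5.
Eigenvalues λ = -2 ± i.

y(t) = K_1e^(-2t)cos(t) + K_2e^(-2t)sin(t)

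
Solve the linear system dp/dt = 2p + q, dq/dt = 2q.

Coefficient matrix A = [[2, 1], [0, 2]].
Characteristic polynomial det(A - λI) = λ^2 - 4λ + 4 = 0.
Single eigenvalue λ = 2 with algebraic multiplicity 2.
Eigenvector v = (1,0); generalized eigenvector w with (A-λI)w=v is (2,1).
General solution: e^(2t)[K_1·v + K_2·(t·v + w)].

p(t) = K_1e^(2t) + K_2te^(2t) + 2K_2e^(2t), q(t) = K_2e^(2t)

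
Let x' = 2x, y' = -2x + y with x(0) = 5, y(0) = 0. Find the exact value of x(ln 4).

80

A = [[2,0],[-2,1]]; eigenvalues λ = 2, 1.
Eigenvectors: (-1,2) for λ=2, (0,-1) for λ=1.
From the initial condition, c_1 = -5, c_2 = -10.
x(ln 4) = (-5)(4^2)(-1) + (-10)(4^1)(0) = 80.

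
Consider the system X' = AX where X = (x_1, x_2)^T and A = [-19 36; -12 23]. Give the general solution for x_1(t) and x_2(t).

Coefficient matrix A = [[-19, 36], [-12, 23]].
Characteristic polynomial det(A - λI) = λ^2 - 4λ - 5 = 0.
Eigenvalues λ = -1, 5.
For λ=-1: (A-λI) row 1 is [-18, 36], so an eigenvector is (-2, -1).
For λ=5: (A-λI) row 1 is [-24, 36], so an eigenvector is (3, 2).
General solution: c_1e^(-t)(-2,-1) + c_2e^(5t)(3,2).

x_1(t) = -2c_1e^(-t) + 3c_2e^(5t), x_2(t) = -c_1e^(-t) + 2c_2e^(5t)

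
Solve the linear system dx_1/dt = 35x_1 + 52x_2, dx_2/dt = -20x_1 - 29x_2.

x_1(t) = 2K_1e^(3t)sin(4t) - 3K_1e^(3t)cos(4t) - 3K_2e^(3t)sin(4t) - 2K_2e^(3t)cos(4t), x_2(t) = -K_1e^(3t)sin(4t) + 2K_1e^(3t)cos(4t) + 2K_2e^(3t)sin(4t) + K_2e^(3t)cos(4t)

Coefficient matrix A = [[35, 52], [-20, -29]].
Characteristic polynomial det(A - λI) = λ^2 - 6λ + 25 = 0.
Eigenvalues λ = 3 ± 4i (complex conjugate pair).
For λ=3+4i: an eigenvector is (-3,2) - i(2,-1) = (-3 - 2i, 2 + i).
A real fundamental pair from Re and Im of e^((3+4i)t)v: X_1 = e^(3t)(cos(4t)·(-3,2) + sin(4t)·(2,-1)), X_2 = e^(3t)(sin(4t)·(-3,2) - cos(4t)·(2,-1)).
General solution: K_1X_1 + K_2X_2.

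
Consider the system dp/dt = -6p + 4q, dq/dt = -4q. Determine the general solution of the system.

Coefficient matrix A = [[-6, 4], [0, -4]].
Characteristic polynomial det(A - λI) = λ^2 + 10λ + 24 = 0.
Eigenvalues λ = -6, -4.
For λ=-6: (A-λI) row 1 is [0, 4], so an eigenvector is (-1, 0).
For λ=-4: (A-λI) row 1 is [-2, 4], so an eigenvector is (-2, -1).
General solution: C_1e^(-6t)(-1,0) + C_2e^(-4t)(-2,-1).

p(t) = -C_1e^(-6t) - 2C_2e^(-4t), q(t) = -C_2e^(-4t)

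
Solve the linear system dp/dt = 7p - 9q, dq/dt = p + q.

p(t) = -3K_1e^(4t) - 3K_2te^(4t) - K_2e^(4t), q(t) = -K_1e^(4t) - K_2te^(4t)

Coefficient matrix A = [[7, -9], [1, 1]].
Characteristic polynomial det(A - λI) = λ^2 - 8λ + 16 = 0.
Single eigenvalue λ = 4 with algebraic multiplicity 2.
Eigenvector v = (-3,-1); generalized eigenvector w with (A-λI)w=v is (-1,0).
General solution: e^(4t)[K_1·v + K_2·(t·v + w)].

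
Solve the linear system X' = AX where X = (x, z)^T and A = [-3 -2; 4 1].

Coefficient matrix A = [[-3, -2], [4, 1]].
Characteristic polynomial det(A - λI) = λ^2 + 2λ + 5 = 0.
Eigenvalues λ = -1 ± 2i (complex conjugate pair).
For λ=-1+2i: an eigenvector is (0,-1) - i(1,-1) = (0 - i, -1 + i).
A real fundamental pair from Re and Im of e^((-1+2i)t)v: X_1 = e^(-t)(cos(2t)·(0,-1) + sin(2t)·(1,-1)), X_2 = e^(-t)(sin(2t)·(0,-1) - cos(2t)·(1,-1)).
General solution: K_1X_1 + K_2X_2.

x(t) = K_1e^(-t)sin(2t) - K_2e^(-t)cos(2t), z(t) = -K_1e^(-t)sin(2t) - K_1e^(-t)cos(2t) - K_2e^(-t)sin(2t) + K_2e^(-t)cos(2t)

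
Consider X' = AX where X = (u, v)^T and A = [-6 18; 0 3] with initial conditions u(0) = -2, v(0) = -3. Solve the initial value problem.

u(t) = -6e^(3t) + 4e^(-6t), v(t) = -3e^(3t)

Coefficient matrix A = [[-6, 18], [0, 3]].
Characteristic polynomial det(A - λI) = λ^2 + 3λ - 18 = 0.
Eigenvalues λ = 3, -6.
For λ=3: (A-λI) row 1 is [-9, 18], so an eigenvector is (-2, -1).
For λ=-6: (A-λI) row 1 is [0, 18], so an eigenvector is (-1, 0).
General solution: c_1e^(3t)(-2,-1) + c_2e^(-6t)(-1,0).
Applying u(0)=-2, v(0)=-3 gives c_1=3, c_2=-4.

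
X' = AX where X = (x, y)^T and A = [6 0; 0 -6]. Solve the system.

Coefficient matrix A = [[6, 0], [0, -6]].
Characteristic polynomial det(A - λI) = λ^2 - 36 = 0.
Eigenvalues λ = -6, 6.
For λ=-6: (A-λI) row 1 is [12, 0], so an eigenvector is (0, -1).
For λ=6: (A-λI) row 2 is [0, -12], so an eigenvector is (1, 0).
General solution: K_1e^(-6t)(0,-1) + K_2e^(6t)(1,0).

x(t) = K_2e^(6t), y(t) = -K_1e^(-6t)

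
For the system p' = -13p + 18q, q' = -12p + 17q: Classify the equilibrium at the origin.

saddle

A = [[-13,18],[-12,17]]; det(A-λI) = λ^2 - 4λ - 5.
λ = 5, -1: opposite signs.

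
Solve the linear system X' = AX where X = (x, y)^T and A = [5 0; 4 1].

x(t) = K_1e^(5t), y(t) = K_1e^(5t) - K_2e^(t)

Coefficient matrix A = [[5, 0], [4, 1]].
Characteristic polynomial det(A - λI) = λ^2 - 6λ + 5 = 0.
Eigenvalues λ = 5, 1.
For λ=5: (A-λI) row 2 is [4, -4], so an eigenvector is (1, 1).
For λ=1: (A-λI) row 1 is [4, 0], so an eigenvector is (0, -1).
General solution: K_1e^(5t)(1,1) + K_2e^(t)(0,-1).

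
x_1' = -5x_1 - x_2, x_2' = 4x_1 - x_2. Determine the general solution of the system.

Coefficient matrix A = [[-5, -1], [4, -1]].
Characteristic polynomial det(A - λI) = λ^2 + 6λ + 9 = 0.
Single eigenvalue λ = -3 with algebraic multiplicity 2.
Eigenvector v = (1,-2); generalized eigenvector w with (A-λI)w=v is (0,-1).
General solution: e^(-3t)[K_1·v + K_2·(t·v + w)].

x_1(t) = K_1e^(-3t) + K_2te^(-3t), x_2(t) = -2K_1e^(-3t) - 2K_2te^(-3t) - K_2e^(-3t)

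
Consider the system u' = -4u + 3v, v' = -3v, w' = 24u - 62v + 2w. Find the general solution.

u(t) = C_1e^(-4t) + 3C_2e^(-3t), v(t) = C_2e^(-3t), w(t) = -4C_1e^(-4t) - 2C_2e^(-3t) + C_3e^(2t)

Coefficient matrix A = [[-4, 3, 0], [0, -3, 0], [24, -62, 2]].
det(A - λI) = 0 gives eigenvalues λ = -4, -3, 2.
For λ=-4: eigenvector (1,0,-4).
For λ=-3: eigenvector (3,1,-2).
For λ=2: eigenvector (0,0,1).
General solution: C_1e^(-4t)(1,0,-4) + C_2e^(-3t)(3,1,-2) + C_3e^(2t)(0,0,1).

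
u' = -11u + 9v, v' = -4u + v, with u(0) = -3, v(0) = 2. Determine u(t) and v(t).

u(t) = 36te^(-5t) - 3e^(-5t), v(t) = 24te^(-5t) + 2e^(-5t)

Coefficient matrix A = [[-11, 9], [-4, 1]].
Characteristic polynomial det(A - λI) = λ^2 + 10λ + 25 = 0.
Single eigenvalue λ = -5 with algebraic multiplicity 2.
Eigenvector v = (-3,-2); generalized eigenvector w with (A-λI)w=v is (-1,-1).
General solution: e^(-5t)[K_1·v + K_2·(t·v + w)].
Applying u(0)=-3, v(0)=2 gives K_1=5, K_2=-12.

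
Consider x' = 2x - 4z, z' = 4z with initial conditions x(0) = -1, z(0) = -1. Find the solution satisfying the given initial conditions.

x(t) = 2e^(4t) - 3e^(2t), z(t) = -e^(4t)

Coefficient matrix A = [[2, -4], [0, 4]].
Characteristic polynomial det(A - λI) = λ^2 - 6λ + 8 = 0.
Eigenvalues λ = 4, 2.
For λ=4: (A-λI) row 1 is [-2, -4], so an eigenvector is (-2, 1).
For λ=2: (A-λI) row 1 is [0, -4], so an eigenvector is (1, 0).
General solution: K_1e^(4t)(-2,1) + K_2e^(2t)(1,0).
Applying x(0)=-1, z(0)=-1 gives K_1=-1, K_2=-3.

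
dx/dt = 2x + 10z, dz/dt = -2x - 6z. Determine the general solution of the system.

Coefficient matrix A = [[2, 10], [-2, -6]].
Characteristic polynomial det(A - λI) = λ^2 + 4λ + 8 = 0.
Eigenvalues λ = -2 ± 2i (complex conjugate pair).
For λ=-2+2i: an eigenvector is (-2,1) - i(1,0) = (-2 - i, 1).
A real fundamental pair from Re and Im of e^((-2+2i)t)v: X_1 = e^(-2t)(cos(2t)·(-2,1) + sin(2t)·(1,0)), X_2 = e^(-2t)(sin(2t)·(-2,1) - cos(2t)·(1,0)).
General solution: c_1X_1 + c_2X_2.

x(t) = c_1e^(-2t)sin(2t) - 2c_1e^(-2t)cos(2t) - 2c_2e^(-2t)sin(2t) - c_2e^(-2t)cos(2t), z(t) = c_1e^(-2t)cos(2t) + c_2e^(-2t)sin(2t)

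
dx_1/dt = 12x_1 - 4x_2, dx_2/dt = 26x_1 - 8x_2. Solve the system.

x_1(t) = -c_1e^(2t)sin(2t) + c_1e^(2t)cos(2t) + c_2e^(2t)sin(2t) + c_2e^(2t)cos(2t), x_2(t) = -2c_1e^(2t)sin(2t) + 3c_1e^(2t)cos(2t) + 3c_2e^(2t)sin(2t) + 2c_2e^(2t)cos(2t)

Coefficient matrix A = [[12, -4], [26, -8]].
Characteristic polynomial det(A - λI) = λ^2 - 4λ + 8 = 0.
Eigenvalues λ = 2 ± 2i (complex conjugate pair).
For λ=2+2i: an eigenvector is (1,3) - i(-1,-2) = (1 + i, 3 + 2i).
A real fundamental pair from Re and Im of e^((2+2i)t)v: X_1 = e^(2t)(cos(2t)·(1,3) + sin(2t)·(-1,-2)), X_2 = e^(2t)(sin(2t)·(1,3) - cos(2t)·(-1,-2)).
General solution: c_1X_1 + c_2X_2.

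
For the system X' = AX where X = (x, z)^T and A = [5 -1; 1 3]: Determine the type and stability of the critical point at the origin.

A = [[5,-1],[1,3]]; det(A-λI) = λ^2 - 8λ + 16.
repeated λ = 4 with a single eigenvector.

unstable improper node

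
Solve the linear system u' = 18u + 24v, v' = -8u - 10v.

Coefficient matrix A = [[18, 24], [-8, -10]].
Characteristic polynomial det(A - λI) = λ^2 - 8λ + 12 = 0.
Eigenvalues λ = 6, 2.
For λ=6: (A-λI) row 1 is [12, 24], so an eigenvector is (2, -1).
For λ=2: (A-λI) row 1 is [16, 24], so an eigenvector is (-3, 2).
General solution: K_1e^(6t)(2,-1) + K_2e^(2t)(-3,2).

u(t) = 2K_1e^(6t) - 3K_2e^(2t), v(t) = -K_1e^(6t) + 2K_2e^(2t)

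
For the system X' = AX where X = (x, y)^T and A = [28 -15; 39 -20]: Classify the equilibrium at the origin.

A = [[28,-15],[39,-20]]; det(A-λI) = λ^2 - 8λ + 25.
λ = 4 ± 3i: positive real part.

unstable spiral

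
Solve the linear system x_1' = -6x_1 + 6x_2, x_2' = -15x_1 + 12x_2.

Coefficient matrix A = [[-6, 6], [-15, 12]].
Characteristic polynomial det(A - λI) = λ^2 - 6λ + 18 = 0.
Eigenvalues λ = 3 ± 3i (complex conjugate pair).
For λ=3+3i: an eigenvector is (1,1) - i(-1,-2) = (1 + i, 1 + 2i).
A real fundamental pair from Re and Im of e^((3+3i)t)v: X_1 = e^(3t)(cos(3t)·(1,1) + sin(3t)·(-1,-2)), X_2 = e^(3t)(sin(3t)·(1,1) - cos(3t)·(-1,-2)).
General solution: c_1X_1 + c_2X_2.

x_1(t) = -c_1e^(3t)sin(3t) + c_1e^(3t)cos(3t) + c_2e^(3t)sin(3t) + c_2e^(3t)cos(3t), x_2(t) = -2c_1e^(3t)sin(3t) + c_1e^(3t)cos(3t) + c_2e^(3t)sin(3t) + 2c_2e^(3t)cos(3t)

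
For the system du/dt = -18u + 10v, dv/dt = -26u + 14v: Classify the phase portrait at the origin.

A = [[-18,10],[-26,14]]; det(A-λI) = λ^2 + 4λ + 8.
λ = -2 ± 2i: negative real part.

stable spiral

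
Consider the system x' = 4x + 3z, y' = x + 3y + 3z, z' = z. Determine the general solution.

x(t) = C_1e^(4t) - C_3e^(t), y(t) = C_1e^(4t) - C_2e^(3t) - C_3e^(t), z(t) = C_3e^(t)

Coefficient matrix A = [[4, 0, 3], [1, 3, 3], [0, 0, 1]].
det(A - λI) = 0 gives eigenvalues λ = 4, 3, 1.
For λ=4: eigenvector (1,1,0).
For λ=3: eigenvector (0,-1,0).
For λ=1: eigenvector (-1,-1,1).
General solution: C_1e^(4t)(1,1,0) + C_2e^(3t)(0,-1,0) + C_3e^(t)(-1,-1,1).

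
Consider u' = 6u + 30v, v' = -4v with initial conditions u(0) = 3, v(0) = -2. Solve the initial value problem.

u(t) = -3e^(6t) + 6e^(-4t), v(t) = -2e^(-4t)

Coefficient matrix A = [[6, 30], [0, -4]].
Characteristic polynomial det(A - λI) = λ^2 - 2λ - 24 = 0.
Eigenvalues λ = 6, -4.
For λ=6: (A-λI) row 1 is [0, 30], so an eigenvector is (-1, 0).
For λ=-4: (A-λI) row 1 is [10, 30], so an eigenvector is (3, -1).
General solution: c_1e^(6t)(-1,0) + c_2e^(-4t)(3,-1).
Applying u(0)=3, v(0)=-2 gives c_1=3, c_2=2.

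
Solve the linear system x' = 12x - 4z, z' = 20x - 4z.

Coefficient matrix A = [[12, -4], [20, -4]].
Characteristic polynomial det(A - λI) = λ^2 - 8λ + 32 = 0.
Eigenvalues λ = 4 ± 4i (complex conjugate pair).
For λ=4+4i: an eigenvector is (0,1) - i(-1,-2) = (0 + i, 1 + 2i).
A real fundamental pair from Re and Im of e^((4+4i)t)v: X_1 = e^(4t)(cos(4t)·(0,1) + sin(4t)·(-1,-2)), X_2 = e^(4t)(sin(4t)·(0,1) - cos(4t)·(-1,-2)).
General solution: C_1X_1 + C_2X_2.

x(t) = -C_1e^(4t)sin(4t) + C_2e^(4t)cos(4t), z(t) = -2C_1e^(4t)sin(4t) + C_1e^(4t)cos(4t) + C_2e^(4t)sin(4t) + 2C_2e^(4t)cos(4t)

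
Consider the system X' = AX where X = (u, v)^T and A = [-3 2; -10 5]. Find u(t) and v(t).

Coefficient matrix A = [[-3, 2], [-10, 5]].
Characteristic polynomial det(A - λI) = λ^2 - 2λ + 5 = 0.
Eigenvalues λ = 1 ± 2i (complex conjugate pair).
For λ=1+2i: an eigenvector is (-1,-2) - i(0,1) = (-1, -2 - i).
A real fundamental pair from Re and Im of e^((1+2i)t)v: X_1 = e^(t)(cos(2t)·(-1,-2) + sin(2t)·(0,1)), X_2 = e^(t)(sin(2t)·(-1,-2) - cos(2t)·(0,1)).
General solution: K_1X_1 + K_2X_2.

u(t) = -K_1e^(t)cos(2t) - K_2e^(t)sin(2t), v(t) = K_1e^(t)sin(2t) - 2K_1e^(t)cos(2t) - 2K_2e^(t)sin(2t) - K_2e^(t)cos(2t)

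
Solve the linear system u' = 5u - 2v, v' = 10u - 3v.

u(t) = K_1e^(t)cos(2t) + K_2e^(t)sin(2t), v(t) = K_1e^(t)sin(2t) + 2K_1e^(t)cos(2t) + 2K_2e^(t)sin(2t) - K_2e^(t)cos(2t)

Coefficient matrix A = [[5, -2], [10, -3]].
Characteristic polynomial det(A - λI) = λ^2 - 2λ + 5 = 0.
Eigenvalues λ = 1 ± 2i (complex conjugate pair).
For λ=1+2i: an eigenvector is (1,2) - i(0,1) = (1, 2 - i).
A real fundamental pair from Re and Im of e^((1+2i)t)v: X_1 = e^(t)(cos(2t)·(1,2) + sin(2t)·(0,1)), X_2 = e^(t)(sin(2t)·(1,2) - cos(2t)·(0,1)).
General solution: K_1X_1 + K_2X_2.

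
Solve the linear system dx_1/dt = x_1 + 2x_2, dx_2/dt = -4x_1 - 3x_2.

Coefficient matrix A = [[1, 2], [-4, -3]].
Characteristic polynomial det(A - λI) = λ^2 + 2λ + 5 = 0.
Eigenvalues λ = -1 ± 2i (complex conjugate pair).
For λ=-1+2i: an eigenvector is (-1,1) - i(0,1) = (-1, 1 - i).
A real fundamental pair from Re and Im of e^((-1+2i)t)v: X_1 = e^(-t)(cos(2t)·(-1,1) + sin(2t)·(0,1)), X_2 = e^(-t)(sin(2t)·(-1,1) - cos(2t)·(0,1)).
General solution: K_1X_1 + K_2X_2.

x_1(t) = -K_1e^(-t)cos(2t) - K_2e^(-t)sin(2t), x_2(t) = K_1e^(-t)sin(2t) + K_1e^(-t)cos(2t) + K_2e^(-t)sin(2t) - K_2e^(-t)cos(2t)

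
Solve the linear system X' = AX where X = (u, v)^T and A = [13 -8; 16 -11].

u(t) = C_1e^(5t) + C_2e^(-3t), v(t) = C_1e^(5t) + 2C_2e^(-3t)

Coefficient matrix A = [[13, -8], [16, -11]].
Characteristic polynomial det(A - λI) = λ^2 - 2λ - 15 = 0.
Eigenvalues λ = 5, -3.
For λ=5: (A-λI) row 1 is [8, -8], so an eigenvector is (1, 1).
For λ=-3: (A-λI) row 1 is [16, -8], so an eigenvector is (1, 2).
General solution: C_1e^(5t)(1,1) + C_2e^(-3t)(1,2).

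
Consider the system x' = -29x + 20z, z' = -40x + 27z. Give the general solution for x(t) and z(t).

x(t) = -2c_1e^(-t)sin(4t) + c_1e^(-t)cos(4t) + c_2e^(-t)sin(4t) + 2c_2e^(-t)cos(4t), z(t) = -3c_1e^(-t)sin(4t) + c_1e^(-t)cos(4t) + c_2e^(-t)sin(4t) + 3c_2e^(-t)cos(4t)

Coefficient matrix A = [[-29, 20], [-40, 27]].
Characteristic polynomial det(A - λI) = λ^2 + 2λ + 17 = 0.
Eigenvalues λ = -1 ± 4i (complex conjugate pair).
For λ=-1+4i: an eigenvector is (1,1) - i(-2,-3) = (1 + 2i, 1 + 3i).
A real fundamental pair from Re and Im of e^((-1+4i)t)v: X_1 = e^(-t)(cos(4t)·(1,1) + sin(4t)·(-2,-3)), X_2 = e^(-t)(sin(4t)·(1,1) - cos(4t)·(-2,-3)).
General solution: c_1X_1 + c_2X_2.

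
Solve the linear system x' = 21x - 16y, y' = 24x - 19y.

x(t) = 2K_1e^(-3t) + K_2e^(5t), y(t) = 3K_1e^(-3t) + K_2e^(5t)

Coefficient matrix A = [[21, -16], [24, -19]].
Characteristic polynomial det(A - λI) = λ^2 - 2λ - 15 = 0.
Eigenvalues λ = -3, 5.
For λ=-3: (A-λI) row 1 is [24, -16], so an eigenvector is (2, 3).
For λ=5: (A-λI) row 1 is [16, -16], so an eigenvector is (1, 1).
General solution: K_1e^(-3t)(2,3) + K_2e^(5t)(1,1).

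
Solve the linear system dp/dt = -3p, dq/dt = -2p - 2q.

Coefficient matrix A = [[-3, 0], [-2, -2]].
Characteristic polynomial det(A - λI) = λ^2 + 5λ + 6 = 0.
Eigenvalues λ = -3, -2.
For λ=-3: (A-λI) row 2 is [-2, 1], so an eigenvector is (1, 2).
For λ=-2: (A-λI) row 1 is [-1, 0], so an eigenvector is (0, 1).
General solution: c_1e^(-3t)(1,2) + c_2e^(-2t)(0,1).

p(t) = c_1e^(-3t), q(t) = 2c_1e^(-3t) + c_2e^(-2t)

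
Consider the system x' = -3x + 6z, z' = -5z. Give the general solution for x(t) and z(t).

Coefficient matrix A = [[-3, 6], [0, -5]].
Characteristic polynomial det(A - λI) = λ^2 + 8λ + 15 = 0.
Eigenvalues λ = -3, -5.
For λ=-3: (A-λI) row 1 is [0, 6], so an eigenvector is (1, 0).
For λ=-5: (A-λI) row 1 is [2, 6], so an eigenvector is (-3, 1).
General solution: K_1e^(-3t)(1,0) + K_2e^(-5t)(-3,1).

x(t) = K_1e^(-3t) - 3K_2e^(-5t), z(t) = K_2e^(-5t)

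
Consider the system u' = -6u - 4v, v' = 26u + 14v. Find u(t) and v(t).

u(t) = -c_1e^(4t)sin(2t) + c_1e^(4t)cos(2t) + c_2e^(4t)sin(2t) + c_2e^(4t)cos(2t), v(t) = 3c_1e^(4t)sin(2t) - 2c_1e^(4t)cos(2t) - 2c_2e^(4t)sin(2t) - 3c_2e^(4t)cos(2t)

Coefficient matrix A = [[-6, -4], [26, 14]].
Characteristic polynomial det(A - λI) = λ^2 - 8λ + 20 = 0.
Eigenvalues λ = 4 ± 2i (complex conjugate pair).
For λ=4+2i: an eigenvector is (1,-2) - i(-1,3) = (1 + i, -2 - 3i).
A real fundamental pair from Re and Im of e^((4+2i)t)v: X_1 = e^(4t)(cos(2t)·(1,-2) + sin(2t)·(-1,3)), X_2 = e^(4t)(sin(2t)·(1,-2) - cos(2t)·(-1,3)).
General solution: c_1X_1 + c_2X_2.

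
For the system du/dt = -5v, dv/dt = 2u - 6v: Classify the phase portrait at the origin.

stable spiral

A = [[0,-5],[2,-6]]; det(A-λI) = λ^2 + 6λ + 10.
λ = -3 ± i: negative real part.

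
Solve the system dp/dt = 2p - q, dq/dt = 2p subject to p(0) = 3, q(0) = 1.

Coefficient matrix A = [[2, -1], [2, 0]].
Characteristic polynomial det(A - λI) = λ^2 - 2λ + 2 = 0.
Eigenvalues λ = 1 ± i (complex conjugate pair).
For λ=1+i: an eigenvector is (0,1) - i(-1,-1) = (0 + i, 1 + i).
A real fundamental pair from Re and Im of e^((1+i)t)v: X_1 = e^(t)(cos(t)·(0,1) + sin(t)·(-1,-1)), X_2 = e^(t)(sin(t)·(0,1) - cos(t)·(-1,-1)).
General solution: c_1X_1 + c_2X_2.
Applying p(0)=3, q(0)=1 gives c_1=-2, c_2=3.

p(t) = 2e^(t)sin(t) + 3e^(t)cos(t), q(t) = 5e^(t)sin(t) + e^(t)cos(t)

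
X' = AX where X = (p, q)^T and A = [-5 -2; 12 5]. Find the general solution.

Coefficient matrix A = [[-5, -2], [12, 5]].
Characteristic polynomial det(A - λI) = λ^2 - 1 = 0.
Eigenvalues λ = -1, 1.
For λ=-1: (A-λI) row 1 is [-4, -2], so an eigenvector is (1, -2).
For λ=1: (A-λI) row 1 is [-6, -2], so an eigenvector is (1, -3).
General solution: K_1e^(-t)(1,-2) + K_2e^(t)(1,-3).

p(t) = K_1e^(-t) + K_2e^(t), q(t) = -2K_1e^(-t) - 3K_2e^(t)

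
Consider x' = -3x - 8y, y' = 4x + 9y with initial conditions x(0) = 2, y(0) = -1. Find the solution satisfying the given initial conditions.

x(t) = 2e^(t), y(t) = -e^(t)

Coefficient matrix A = [[-3, -8], [4, 9]].
Characteristic polynomial det(A - λI) = λ^2 - 6λ + 5 = 0.
Eigenvalues λ = 1, 5.
For λ=1: (A-λI) row 1 is [-4, -8], so an eigenvector is (-2, 1).
For λ=5: (A-λI) row 1 is [-8, -8], so an eigenvector is (1, -1).
General solution: C_1e^(t)(-2,1) + C_2e^(5t)(1,-1).
Applying x(0)=2, y(0)=-1 gives C_1=-1, C_2=0.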